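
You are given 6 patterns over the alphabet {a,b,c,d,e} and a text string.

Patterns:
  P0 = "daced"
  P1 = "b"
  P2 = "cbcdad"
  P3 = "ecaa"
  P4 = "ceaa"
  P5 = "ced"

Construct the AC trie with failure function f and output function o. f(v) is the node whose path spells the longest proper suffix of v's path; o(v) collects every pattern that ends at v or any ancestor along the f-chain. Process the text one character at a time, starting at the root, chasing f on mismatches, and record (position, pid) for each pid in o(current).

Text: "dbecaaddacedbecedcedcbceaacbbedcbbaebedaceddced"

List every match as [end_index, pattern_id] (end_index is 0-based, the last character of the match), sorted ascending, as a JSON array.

Build automaton:
Trie nodes:
  0='ε' goto b→6 c→7 d→1 e→13
  1='d' goto a→2
  2='da' goto c→3
  3='dac' goto e→4
  4='dace' goto d→5
  5='daced' goto ·  ←P0
  6='b' goto ·  ←P1
  7='c' goto b→8 e→17
  8='cb' goto c→9
  9='cbc' goto d→10
  10='cbcd' goto a→11
  11='cbcda' goto d→12
  12='cbcdad' goto ·  ←P2
  13='e' goto c→14
  14='ec' goto a→15
  15='eca' goto a→16
  16='ecaa' goto ·  ←P3
  17='ce' goto a→18 d→20
  18='cea' goto a→19
  19='ceaa' goto ·  ←P4
  20='ced' goto ·  ←P5

Failure links (BFS by depth):
  n1('d'): parent n0 fail=0; on 'd' 0 → fail=0;  out ∅∪∅=∅
  n6('b'): parent n0 fail=0; on 'b' 0 → fail=0;  out {1}∪∅={1}
  n7('c'): parent n0 fail=0; on 'c' 0 → fail=0;  out ∅∪∅=∅
  n13('e'): parent n0 fail=0; on 'e' 0 → fail=0;  out ∅∪∅=∅
  n2('da'): parent n1 fail=0; on 'a' 0 → fail=0;  out ∅∪∅=∅
  n8('cb'): parent n7 fail=0; on 'b' 0 → fail=6;  out ∅∪{1}={1}
  n14('ec'): parent n13 fail=0; on 'c' 0 → fail=7;  out ∅∪∅=∅
  n17('ce'): parent n7 fail=0; on 'e' 0 → fail=13;  out ∅∪∅=∅
  n3('dac'): parent n2 fail=0; on 'c' 0 → fail=7;  out ∅∪∅=∅
  n9('cbc'): parent n8 fail=6; on 'c' 6→0 → fail=7;  out ∅∪∅=∅
  n15('eca'): parent n14 fail=7; on 'a' 7→0 → fail=0;  out ∅∪∅=∅
  n18('cea'): parent n17 fail=13; on 'a' 13→0 → fail=0;  out ∅∪∅=∅
  n20('ced'): parent n17 fail=13; on 'd' 13→0 → fail=1;  out {5}∪∅={5}
  n4('dace'): parent n3 fail=7; on 'e' 7 → fail=17;  out ∅∪∅=∅
  n10('cbcd'): parent n9 fail=7; on 'd' 7→0 → fail=1;  out ∅∪∅=∅
  n16('ecaa'): parent n15 fail=0; on 'a' 0 → fail=0;  out {3}∪∅={3}
  n19('ceaa'): parent n18 fail=0; on 'a' 0 → fail=0;  out {4}∪∅={4}
  n5('daced'): parent n4 fail=17; on 'd' 17 → fail=20;  out {0}∪{5}={0,5}
  n11('cbcda'): parent n10 fail=1; on 'a' 1 → fail=2;  out ∅∪∅=∅
  n12('cbcdad'): parent n11 fail=2; on 'd' 2→0 → fail=1;  out {2}∪∅={2}

Text stream:
[0] read 'd'  n0⇒n1
[1] read 'b'  n1⇒n6 (via fail)  ** P1@[1:1]
[2] read 'e'  n6⇒n13 (via fail)
[3] read 'c'  n13⇒n14
[4] read 'a'  n14⇒n15
[5] read 'a'  n15⇒n16  ** P3@[2:5]
[6] read 'd'  n16⇒n1 (via fail)
[7] read 'd'  n1⇒n1 (via fail)
[8] read 'a'  n1⇒n2
[9] read 'c'  n2⇒n3
[10] read 'e'  n3⇒n4
[11] read 'd'  n4⇒n5  ** P0@[7:11],P5@[9:11]
[12] read 'b'  n5⇒n6 (via fail)  ** P1@[12:12]
[13] read 'e'  n6⇒n13 (via fail)
[14] read 'c'  n13⇒n14
[15] read 'e'  n14⇒n17 (via fail)
[16] read 'd'  n17⇒n20  ** P5@[14:16]
[17] read 'c'  n20⇒n7 (via fail)
[18] read 'e'  n7⇒n17
[19] read 'd'  n17⇒n20  ** P5@[17:19]
[20] read 'c'  n20⇒n7 (via fail)
[21] read 'b'  n7⇒n8  ** P1@[21:21]
[22] read 'c'  n8⇒n9
[23] read 'e'  n9⇒n17 (via fail)
[24] read 'a'  n17⇒n18
[25] read 'a'  n18⇒n19  ** P4@[22:25]
[26] read 'c'  n19⇒n7 (via fail)
[27] read 'b'  n7⇒n8  ** P1@[27:27]
[28] read 'b'  n8⇒n6 (via fail)  ** P1@[28:28]
[29] read 'e'  n6⇒n13 (via fail)
[30] read 'd'  n13⇒n1 (via fail)
[31] read 'c'  n1⇒n7 (via fail)
[32] read 'b'  n7⇒n8  ** P1@[32:32]
[33] read 'b'  n8⇒n6 (via fail)  ** P1@[33:33]
[34] read 'a'  n6⇒n0 (via fail)
[35] read 'e'  n0⇒n13
[36] read 'b'  n13⇒n6 (via fail)  ** P1@[36:36]
[37] read 'e'  n6⇒n13 (via fail)
[38] read 'd'  n13⇒n1 (via fail)
[39] read 'a'  n1⇒n2
[40] read 'c'  n2⇒n3
[41] read 'e'  n3⇒n4
[42] read 'd'  n4⇒n5  ** P0@[38:42],P5@[40:42]
[43] read 'd'  n5⇒n1 (via fail)
[44] read 'c'  n1⇒n7 (via fail)
[45] read 'e'  n7⇒n17
[46] read 'd'  n17⇒n20  ** P5@[44:46]

Result: [[1,1],[5,3],[11,0],[11,5],[12,1],[16,5],[19,5],[21,1],[25,4],[27,1],[28,1],[32,1],[33,1],[36,1],[42,0],[42,5],[46,5]]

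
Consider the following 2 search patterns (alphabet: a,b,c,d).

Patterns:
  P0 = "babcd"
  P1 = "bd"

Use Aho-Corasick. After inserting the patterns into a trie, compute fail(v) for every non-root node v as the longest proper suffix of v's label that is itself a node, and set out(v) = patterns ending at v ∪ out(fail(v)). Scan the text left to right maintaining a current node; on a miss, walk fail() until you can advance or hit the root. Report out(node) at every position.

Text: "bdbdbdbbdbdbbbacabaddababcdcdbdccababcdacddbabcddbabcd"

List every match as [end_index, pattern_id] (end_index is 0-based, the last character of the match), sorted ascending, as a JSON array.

Build:
Trie (insert patterns):
  0='ε' goto b→1
  1='b' goto a→2 d→6
  2='ba' goto b→3
  3='bab' goto c→4
  4='babc' goto d→5
  5='babcd' goto ·  ←P0
  6='bd' goto ·  ←P1

Failure links (BFS by depth):
  n1('b'): parent n0 fail=0; on 'b' 0 → fail=0;  out ∅∪∅=∅
  n2('ba'): parent n1 fail=0; on 'a' 0 → fail=0;  out ∅∪∅=∅
  n6('bd'): parent n1 fail=0; on 'd' 0 → fail=0;  out {1}∪∅={1}
  n3('bab'): parent n2 fail=0; on 'b' 0 → fail=1;  out ∅∪∅=∅
  n4('babc'): parent n3 fail=1; on 'c' 1→0 → fail=0;  out ∅∪∅=∅
  n5('babcd'): parent n4 fail=0; on 'd' 0 → fail=0;  out {0}∪∅={0}

Run:
[0] read 'b'  n0⇒n1
[1] read 'd'  n1⇒n6  emit P1@[0:1]
[2] read 'b'  n6⇒n1 ·f
[3] read 'd'  n1⇒n6  emit P1@[2:3]
[4] read 'b'  n6⇒n1 ·f
[5] read 'd'  n1⇒n6  emit P1@[4:5]
[6] read 'b'  n6⇒n1 ·f
[7] read 'b'  n1⇒n1 ·f
[8] read 'd'  n1⇒n6  emit P1@[7:8]
[9] read 'b'  n6⇒n1 ·f
[10] read 'd'  n1⇒n6  emit P1@[9:10]
[11] read 'b'  n6⇒n1 ·f
[12] read 'b'  n1⇒n1 ·f
[13] read 'b'  n1⇒n1 ·f
[14] read 'a'  n1⇒n2
[15] read 'c'  n2⇒n0 ·f
[16] read 'a'  n0⇒n0
[17] read 'b'  n0⇒n1
[18] read 'a'  n1⇒n2
[19] read 'd'  n2⇒n0 ·f
[20] read 'd'  n0⇒n0
[21] read 'a'  n0⇒n0
[22] read 'b'  n0⇒n1
[23] read 'a'  n1⇒n2
[24] read 'b'  n2⇒n3
[25] read 'c'  n3⇒n4
[26] read 'd'  n4⇒n5  emit P0@[22:26]
[27] read 'c'  n5⇒n0 ·f
[28] read 'd'  n0⇒n0
[29] read 'b'  n0⇒n1
[30] read 'd'  n1⇒n6  emit P1@[29:30]
[31] read 'c'  n6⇒n0 ·f
[32] read 'c'  n0⇒n0
[33] read 'a'  n0⇒n0
[34] read 'b'  n0⇒n1
[35] read 'a'  n1⇒n2
[36] read 'b'  n2⇒n3
[37] read 'c'  n3⇒n4
[38] read 'd'  n4⇒n5  emit P0@[34:38]
[39] read 'a'  n5⇒n0 ·f
[40] read 'c'  n0⇒n0
[41] read 'd'  n0⇒n0
[42] read 'd'  n0⇒n0
[43] read 'b'  n0⇒n1
[44] read 'a'  n1⇒n2
[45] read 'b'  n2⇒n3
[46] read 'c'  n3⇒n4
[47] read 'd'  n4⇒n5  emit P0@[43:47]
[48] read 'd'  n5⇒n0 ·f
[49] read 'b'  n0⇒n1
[50] read 'a'  n1⇒n2
[51] read 'b'  n2⇒n3
[52] read 'c'  n3⇒n4
[53] read 'd'  n4⇒n5  emit P0@[49:53]

All matches (sorted): [[1,1],[3,1],[5,1],[8,1],[10,1],[26,0],[30,1],[38,0],[47,0],[53,0]]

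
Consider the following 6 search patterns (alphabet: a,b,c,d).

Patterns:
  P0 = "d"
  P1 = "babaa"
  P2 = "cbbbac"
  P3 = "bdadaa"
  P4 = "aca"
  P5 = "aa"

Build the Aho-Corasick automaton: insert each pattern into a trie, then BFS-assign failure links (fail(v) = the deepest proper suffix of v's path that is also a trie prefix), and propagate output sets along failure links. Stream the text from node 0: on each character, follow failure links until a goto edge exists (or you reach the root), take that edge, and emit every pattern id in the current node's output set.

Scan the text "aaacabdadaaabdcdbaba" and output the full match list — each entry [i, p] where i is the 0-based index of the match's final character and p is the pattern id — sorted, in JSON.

Construct AC machine:
Trie (insert patterns):
  n0 'ε': a→18 b→2 c→7 d→1
  n1 'd': ·  ←P0
  n2 'b': a→3 d→13
  n3 'ba': b→4
  n4 'bab': a→5
  n5 'baba': a→6
  n6 'babaa': ·  ←P1
  n7 'c': b→8
  n8 'cb': b→9
  n9 'cbb': b→10
  n10 'cbbb': a→11
  n11 'cbbba': c→12
  n12 'cbbbac': ·  ←P2
  n13 'bd': a→14
  n14 'bda': d→15
  n15 'bdad': a→16
  n16 'bdada': a→17
  n17 'bdadaa': ·  ←P3
  n18 'a': a→21 c→19
  n19 'ac': a→20
  n20 'aca': ·  ←P4
  n21 'aa': ·  ←P5

BFS fail/out derivation:
  fail(1) 'd': from fail(0)=0 chase 'd': 0 ⇒ 0;  out={0}∪out(0)={0}
  fail(2) 'b': from fail(0)=0 chase 'b': 0 ⇒ 0;  out=∅∪out(0)=∅
  fail(7) 'c': from fail(0)=0 chase 'c': 0 ⇒ 0;  out=∅∪out(0)=∅
  fail(18) 'a': from fail(0)=0 chase 'a': 0 ⇒ 0;  out=∅∪out(0)=∅
  fail(3) 'ba': from fail(2)=0 chase 'a': 0 ⇒ 18;  out=∅∪out(18)=∅
  fail(8) 'cb': from fail(7)=0 chase 'b': 0 ⇒ 2;  out=∅∪out(2)=∅
  fail(13) 'bd': from fail(2)=0 chase 'd': 0 ⇒ 1;  out=∅∪out(1)={0}
  fail(19) 'ac': from fail(18)=0 chase 'c': 0 ⇒ 7;  out=∅∪out(7)=∅
  fail(21) 'aa': from fail(18)=0 chase 'a': 0 ⇒ 18;  out={5}∪out(18)={5}
  fail(4) 'bab': from fail(3)=18 chase 'b': 18→0 ⇒ 2;  out=∅∪out(2)=∅
  fail(9) 'cbb': from fail(8)=2 chase 'b': 2→0 ⇒ 2;  out=∅∪out(2)=∅
  fail(14) 'bda': from fail(13)=1 chase 'a': 1→0 ⇒ 18;  out=∅∪out(18)=∅
  fail(20) 'aca': from fail(19)=7 chase 'a': 7→0 ⇒ 18;  out={4}∪out(18)={4}
  fail(5) 'baba': from fail(4)=2 chase 'a': 2 ⇒ 3;  out=∅∪out(3)=∅
  fail(10) 'cbbb': from fail(9)=2 chase 'b': 2→0 ⇒ 2;  out=∅∪out(2)=∅
  fail(15) 'bdad': from fail(14)=18 chase 'd': 18→0 ⇒ 1;  out=∅∪out(1)={0}
  fail(6) 'babaa': from fail(5)=3 chase 'a': 3→18 ⇒ 21;  out={1}∪out(21)={1,5}
  fail(11) 'cbbba': from fail(10)=2 chase 'a': 2 ⇒ 3;  out=∅∪out(3)=∅
  fail(16) 'bdada': from fail(15)=1 chase 'a': 1→0 ⇒ 18;  out=∅∪out(18)=∅
  fail(12) 'cbbbac': from fail(11)=3 chase 'c': 3→18 ⇒ 19;  out={2}∪out(19)={2}
  fail(17) 'bdadaa': from fail(16)=18 chase 'a': 18 ⇒ 21;  out={3}∪out(21)={3,5}

Run:
pos 0 'a': at 18
pos 1 'a': at 21  ** P5@[0:1]
pos 2 'a': at 21 (fail-walked)  ** P5@[1:2]
pos 3 'c': at 19 (fail-walked)
pos 4 'a': at 20  ** P4@[2:4]
pos 5 'b': at 2 (fail-walked)
pos 6 'd': at 13  ** P0@[6:6]
pos 7 'a': at 14
pos 8 'd': at 15  ** P0@[8:8]
pos 9 'a': at 16
pos 10 'a': at 17  ** P3@[5:10],P5@[9:10]
pos 11 'a': at 21 (fail-walked)  ** P5@[10:11]
pos 12 'b': at 2 (fail-walked)
pos 13 'd': at 13  ** P0@[13:13]
pos 14 'c': at 7 (fail-walked)
pos 15 'd': at 1 (fail-walked)  ** P0@[15:15]
pos 16 'b': at 2 (fail-walked)
pos 17 'a': at 3
pos 18 'b': at 4
pos 19 'a': at 5

Matches: [[1,5],[2,5],[4,4],[6,0],[8,0],[10,3],[10,5],[11,5],[13,0],[15,0]]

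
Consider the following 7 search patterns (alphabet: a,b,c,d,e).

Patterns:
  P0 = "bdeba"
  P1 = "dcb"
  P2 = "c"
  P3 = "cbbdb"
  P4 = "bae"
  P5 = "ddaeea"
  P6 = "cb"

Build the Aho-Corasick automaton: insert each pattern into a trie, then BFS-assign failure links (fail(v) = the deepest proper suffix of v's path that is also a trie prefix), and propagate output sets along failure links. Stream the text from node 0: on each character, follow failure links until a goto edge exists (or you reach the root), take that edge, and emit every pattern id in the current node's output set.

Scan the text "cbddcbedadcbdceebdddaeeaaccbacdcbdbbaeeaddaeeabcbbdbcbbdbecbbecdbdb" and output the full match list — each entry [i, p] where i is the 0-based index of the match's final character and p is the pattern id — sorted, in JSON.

Build:
Trie (insert patterns):
  n0 'ε': b→1 c→9 d→6
  n1 'b': a→14 d→2
  n2 'bd': e→3
  n3 'bde': b→4
  n4 'bdeb': a→5
  n5 'bdeba': ·  [P0 ends]
  n6 'd': c→7 d→16
  n7 'dc': b→8
  n8 'dcb': ·  [P1 ends]
  n9 'c': b→10  [P2 ends]
  n10 'cb': b→11  [P6 ends]
  n11 'cbb': d→12
  n12 'cbbd': b→13
  n13 'cbbdb': ·  [P3 ends]
  n14 'ba': e→15
  n15 'bae': ·  [P4 ends]
  n16 'dd': a→17
  n17 'dda': e→18
  n18 'ddae': e→19
  n19 'ddaee': a→20
  n20 'ddaeea': ·  [P5 ends]

BFS fail/out derivation:
  n1('b'): parent n0 fail=0; on 'b' 0 → fail=0;  out ∅∪∅=∅
  n6('d'): parent n0 fail=0; on 'd' 0 → fail=0;  out ∅∪∅=∅
  n9('c'): parent n0 fail=0; on 'c' 0 → fail=0;  out {2}∪∅={2}
  n2('bd'): parent n1 fail=0; on 'd' 0 → fail=6;  out ∅∪∅=∅
  n7('dc'): parent n6 fail=0; on 'c' 0 → fail=9;  out ∅∪{2}={2}
  n10('cb'): parent n9 fail=0; on 'b' 0 → fail=1;  out {6}∪∅={6}
  n14('ba'): parent n1 fail=0; on 'a' 0 → fail=0;  out ∅∪∅=∅
  n16('dd'): parent n6 fail=0; on 'd' 0 → fail=6;  out ∅∪∅=∅
  n3('bde'): parent n2 fail=6; on 'e' 6→0 → fail=0;  out ∅∪∅=∅
  n8('dcb'): parent n7 fail=9; on 'b' 9 → fail=10;  out {1}∪{6}={1,6}
  n11('cbb'): parent n10 fail=1; on 'b' 1→0 → fail=1;  out ∅∪∅=∅
  n15('bae'): parent n14 fail=0; on 'e' 0 → fail=0;  out {4}∪∅={4}
  n17('dda'): parent n16 fail=6; on 'a' 6→0 → fail=0;  out ∅∪∅=∅
  n4('bdeb'): parent n3 fail=0; on 'b' 0 → fail=1;  out ∅∪∅=∅
  n12('cbbd'): parent n11 fail=1; on 'd' 1 → fail=2;  out ∅∪∅=∅
  n18('ddae'): parent n17 fail=0; on 'e' 0 → fail=0;  out ∅∪∅=∅
  n5('bdeba'): parent n4 fail=1; on 'a' 1 → fail=14;  out {0}∪∅={0}
  n13('cbbdb'): parent n12 fail=2; on 'b' 2→6→0 → fail=1;  out {3}∪∅={3}
  n19('ddaee'): parent n18 fail=0; on 'e' 0 → fail=0;  out ∅∪∅=∅
  n20('ddaeea'): parent n19 fail=0; on 'a' 0 → fail=0;  out {5}∪∅={5}

Text stream:
i=0 'c': node 0→9  emit P2@[0:0]
i=1 'b': node 9→10  emit P6@[0:1]
i=2 'd': node 10→2 (fail-walked)
i=3 'd': node 2→16 (fail-walked)
i=4 'c': node 16→7 (fail-walked)  emit P2@[4:4]
i=5 'b': node 7→8  emit P1@[3:5],P6@[4:5]
i=6 'e': node 8→0 (fail-walked)
i=7 'd': node 0→6
i=8 'a': node 6→0 (fail-walked)
i=9 'd': node 0→6
i=10 'c': node 6→7  emit P2@[10:10]
i=11 'b': node 7→8  emit P1@[9:11],P6@[10:11]
i=12 'd': node 8→2 (fail-walked)
i=13 'c': node 2→7 (fail-walked)  emit P2@[13:13]
i=14 'e': node 7→0 (fail-walked)
i=15 'e': node 0→0
i=16 'b': node 0→1
i=17 'd': node 1→2
i=18 'd': node 2→16 (fail-walked)
i=19 'd': node 16→16 (fail-walked)
i=20 'a': node 16→17
i=21 'e': node 17→18
i=22 'e': node 18→19
i=23 'a': node 19→20  emit P5@[18:23]
i=24 'a': node 20→0 (fail-walked)
i=25 'c': node 0→9  emit P2@[25:25]
i=26 'c': node 9→9 (fail-walked)  emit P2@[26:26]
i=27 'b': node 9→10  emit P6@[26:27]
i=28 'a': node 10→14 (fail-walked)
i=29 'c': node 14→9 (fail-walked)  emit P2@[29:29]
i=30 'd': node 9→6 (fail-walked)
i=31 'c': node 6→7  emit P2@[31:31]
i=32 'b': node 7→8  emit P1@[30:32],P6@[31:32]
i=33 'd': node 8→2 (fail-walked)
i=34 'b': node 2→1 (fail-walked)
i=35 'b': node 1→1 (fail-walked)
i=36 'a': node 1→14
i=37 'e': node 14→15  emit P4@[35:37]
i=38 'e': node 15→0 (fail-walked)
i=39 'a': node 0→0
i=40 'd': node 0→6
i=41 'd': node 6→16
i=42 'a': node 16→17
i=43 'e': node 17→18
i=44 'e': node 18→19
i=45 'a': node 19→20  emit P5@[40:45]
i=46 'b': node 20→1 (fail-walked)
i=47 'c': node 1→9 (fail-walked)  emit P2@[47:47]
i=48 'b': node 9→10  emit P6@[47:48]
i=49 'b': node 10→11
i=50 'd': node 11→12
i=51 'b': node 12→13  emit P3@[47:51]
i=52 'c': node 13→9 (fail-walked)  emit P2@[52:52]
i=53 'b': node 9→10  emit P6@[52:53]
i=54 'b': node 10→11
i=55 'd': node 11→12
i=56 'b': node 12→13  emit P3@[52:56]
i=57 'e': node 13→0 (fail-walked)
i=58 'c': node 0→9  emit P2@[58:58]
i=59 'b': node 9→10  emit P6@[58:59]
i=60 'b': node 10→11
i=61 'e': node 11→0 (fail-walked)
i=62 'c': node 0→9  emit P2@[62:62]
i=63 'd': node 9→6 (fail-walked)
i=64 'b': node 6→1 (fail-walked)
i=65 'd': node 1→2
i=66 'b': node 2→1 (fail-walked)

Result: [[0,2],[1,6],[4,2],[5,1],[5,6],[10,2],[11,1],[11,6],[13,2],[23,5],[25,2],[26,2],[27,6],[29,2],[31,2],[32,1],[32,6],[37,4],[45,5],[47,2],[48,6],[51,3],[52,2],[53,6],[56,3],[58,2],[59,6],[62,2]]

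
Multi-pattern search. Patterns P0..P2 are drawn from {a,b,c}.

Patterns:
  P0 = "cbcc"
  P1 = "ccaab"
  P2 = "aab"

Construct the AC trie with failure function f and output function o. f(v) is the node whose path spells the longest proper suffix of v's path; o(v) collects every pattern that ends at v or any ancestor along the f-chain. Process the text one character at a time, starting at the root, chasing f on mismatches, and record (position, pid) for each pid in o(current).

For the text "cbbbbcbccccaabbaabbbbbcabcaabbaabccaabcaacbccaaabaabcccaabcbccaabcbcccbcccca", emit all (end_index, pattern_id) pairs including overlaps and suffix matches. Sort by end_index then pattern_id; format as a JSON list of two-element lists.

Build automaton:
Trie (insert patterns):
  0='ε' goto a→9 c→1
  1='c' goto b→2 c→5
  2='cb' goto c→3
  3='cbc' goto c→4
  4='cbcc' goto ·  [P0 ends]
  5='cc' goto a→6
  6='cca' goto a→7
  7='ccaa' goto b→8
  8='ccaab' goto ·  [P1 ends]
  9='a' goto a→10
  10='aa' goto b→11
  11='aab' goto ·  [P2 ends]

Failure links (BFS by depth):
  n1('c'): parent n0 fail=0; on 'c' 0 → fail=0;  out ∅∪∅=∅
  n9('a'): parent n0 fail=0; on 'a' 0 → fail=0;  out ∅∪∅=∅
  n2('cb'): parent n1 fail=0; on 'b' 0 → fail=0;  out ∅∪∅=∅
  n5('cc'): parent n1 fail=0; on 'c' 0 → fail=1;  out ∅∪∅=∅
  n10('aa'): parent n9 fail=0; on 'a' 0 → fail=9;  out ∅∪∅=∅
  n3('cbc'): parent n2 fail=0; on 'c' 0 → fail=1;  out ∅∪∅=∅
  n6('cca'): parent n5 fail=1; on 'a' 1→0 → fail=9;  out ∅∪∅=∅
  n11('aab'): parent n10 fail=9; on 'b' 9→0 → fail=0;  out {2}∪∅={2}
  n4('cbcc'): parent n3 fail=1; on 'c' 1 → fail=5;  out {0}∪∅={0}
  n7('ccaa'): parent n6 fail=9; on 'a' 9 → fail=10;  out ∅∪∅=∅
  n8('ccaab'): parent n7 fail=10; on 'b' 10 → fail=11;  out {1}∪{2}={1,2}

Text stream:
i=0 'c': node 0→1
i=1 'b': node 1→2
i=2 'b': node 2→0 (via fail)
i=3 'b': node 0→0
i=4 'b': node 0→0
i=5 'c': node 0→1
i=6 'b': node 1→2
i=7 'c': node 2→3
i=8 'c': node 3→4  → match P0@[5:8]
i=9 'c': node 4→5 (via fail)
i=10 'c': node 5→5 (via fail)
i=11 'a': node 5→6
i=12 'a': node 6→7
i=13 'b': node 7→8  → match P1@[9:13],P2@[11:13]
i=14 'b': node 8→0 (via fail)
i=15 'a': node 0→9
i=16 'a': node 9→10
i=17 'b': node 10→11  → match P2@[15:17]
i=18 'b': node 11→0 (via fail)
i=19 'b': node 0→0
i=20 'b': node 0→0
i=21 'b': node 0→0
i=22 'c': node 0→1
i=23 'a': node 1→9 (via fail)
i=24 'b': node 9→0 (via fail)
i=25 'c': node 0→1
i=26 'a': node 1→9 (via fail)
i=27 'a': node 9→10
i=28 'b': node 10→11  → match P2@[26:28]
i=29 'b': node 11→0 (via fail)
i=30 'a': node 0→9
i=31 'a': node 9→10
i=32 'b': node 10→11  → match P2@[30:32]
i=33 'c': node 11→1 (via fail)
i=34 'c': node 1→5
i=35 'a': node 5→6
i=36 'a': node 6→7
i=37 'b': node 7→8  → match P1@[33:37],P2@[35:37]
i=38 'c': node 8→1 (via fail)
i=39 'a': node 1→9 (via fail)
i=40 'a': node 9→10
i=41 'c': node 10→1 (via fail)
i=42 'b': node 1→2
i=43 'c': node 2→3
i=44 'c': node 3→4  → match P0@[41:44]
i=45 'a': node 4→6 (via fail)
i=46 'a': node 6→7
i=47 'a': node 7→10 (via fail)
i=48 'b': node 10→11  → match P2@[46:48]
i=49 'a': node 11→9 (via fail)
i=50 'a': node 9→10
i=51 'b': node 10→11  → match P2@[49:51]
i=52 'c': node 11→1 (via fail)
i=53 'c': node 1→5
i=54 'c': node 5→5 (via fail)
i=55 'a': node 5→6
i=56 'a': node 6→7
i=57 'b': node 7→8  → match P1@[53:57],P2@[55:57]
i=58 'c': node 8→1 (via fail)
i=59 'b': node 1→2
i=60 'c': node 2→3
i=61 'c': node 3→4  → match P0@[58:61]
i=62 'a': node 4→6 (via fail)
i=63 'a': node 6→7
i=64 'b': node 7→8  → match P1@[60:64],P2@[62:64]
i=65 'c': node 8→1 (via fail)
i=66 'b': node 1→2
i=67 'c': node 2→3
i=68 'c': node 3→4  → match P0@[65:68]
i=69 'c': node 4→5 (via fail)
i=70 'b': node 5→2 (via fail)
i=71 'c': node 2→3
i=72 'c': node 3→4  → match P0@[69:72]
i=73 'c': node 4→5 (via fail)
i=74 'c': node 5→5 (via fail)
i=75 'a': node 5→6

All matches (sorted): [[8,0],[13,1],[13,2],[17,2],[28,2],[32,2],[37,1],[37,2],[44,0],[48,2],[51,2],[57,1],[57,2],[61,0],[64,1],[64,2],[68,0],[72,0]]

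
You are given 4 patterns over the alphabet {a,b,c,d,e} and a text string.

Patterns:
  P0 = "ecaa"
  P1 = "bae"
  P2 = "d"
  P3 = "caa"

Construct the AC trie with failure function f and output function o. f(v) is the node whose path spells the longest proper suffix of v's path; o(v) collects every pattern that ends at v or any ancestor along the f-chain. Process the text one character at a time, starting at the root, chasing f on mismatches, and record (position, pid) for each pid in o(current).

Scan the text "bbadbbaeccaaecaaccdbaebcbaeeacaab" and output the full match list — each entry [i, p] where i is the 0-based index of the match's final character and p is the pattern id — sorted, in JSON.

Build:
Trie (insert patterns):
  0='ε' goto b→5 c→9 d→8 e→1
  1='e' goto c→2
  2='ec' goto a→3
  3='eca' goto a→4
  4='ecaa' goto ·  ←P0
  5='b' goto a→6
  6='ba' goto e→7
  7='bae' goto ·  ←P1
  8='d' goto ·  ←P2
  9='c' goto a→10
  10='ca' goto a→11
  11='caa' goto ·  ←P3

BFS fail/out derivation:
  n1('e'): parent n0 fail=0; on 'e' 0 → fail=0;  out ∅∪∅=∅
  n5('b'): parent n0 fail=0; on 'b' 0 → fail=0;  out ∅∪∅=∅
  n8('d'): parent n0 fail=0; on 'd' 0 → fail=0;  out {2}∪∅={2}
  n9('c'): parent n0 fail=0; on 'c' 0 → fail=0;  out ∅∪∅=∅
  n2('ec'): parent n1 fail=0; on 'c' 0 → fail=9;  out ∅∪∅=∅
  n6('ba'): parent n5 fail=0; on 'a' 0 → fail=0;  out ∅∪∅=∅
  n10('ca'): parent n9 fail=0; on 'a' 0 → fail=0;  out ∅∪∅=∅
  n3('eca'): parent n2 fail=9; on 'a' 9 → fail=10;  out ∅∪∅=∅
  n7('bae'): parent n6 fail=0; on 'e' 0 → fail=1;  out {1}∪∅={1}
  n11('caa'): parent n10 fail=0; on 'a' 0 → fail=0;  out {3}∪∅={3}
  n4('ecaa'): parent n3 fail=10; on 'a' 10 → fail=11;  out {0}∪{3}={0,3}

Run:
i=0 'b': node 0→5
i=1 'b': node 5→5 ·f
i=2 'a': node 5→6
i=3 'd': node 6→8 ·f  ** P2@[3:3]
i=4 'b': node 8→5 ·f
i=5 'b': node 5→5 ·f
i=6 'a': node 5→6
i=7 'e': node 6→7  ** P1@[5:7]
i=8 'c': node 7→2 ·f
i=9 'c': node 2→9 ·f
i=10 'a': node 9→10
i=11 'a': node 10→11  ** P3@[9:11]
i=12 'e': node 11→1 ·f
i=13 'c': node 1→2
i=14 'a': node 2→3
i=15 'a': node 3→4  ** P0@[12:15],P3@[13:15]
i=16 'c': node 4→9 ·f
i=17 'c': node 9→9 ·f
i=18 'd': node 9→8 ·f  ** P2@[18:18]
i=19 'b': node 8→5 ·f
i=20 'a': node 5→6
i=21 'e': node 6→7  ** P1@[19:21]
i=22 'b': node 7→5 ·f
i=23 'c': node 5→9 ·f
i=24 'b': node 9→5 ·f
i=25 'a': node 5→6
i=26 'e': node 6→7  ** P1@[24:26]
i=27 'e': node 7→1 ·f
i=28 'a': node 1→0 ·f
i=29 'c': node 0→9
i=30 'a': node 9→10
i=31 'a': node 10→11  ** P3@[29:31]
i=32 'b': node 11→5 ·f

All matches (sorted): [[3,2],[7,1],[11,3],[15,0],[15,3],[18,2],[21,1],[26,1],[31,3]]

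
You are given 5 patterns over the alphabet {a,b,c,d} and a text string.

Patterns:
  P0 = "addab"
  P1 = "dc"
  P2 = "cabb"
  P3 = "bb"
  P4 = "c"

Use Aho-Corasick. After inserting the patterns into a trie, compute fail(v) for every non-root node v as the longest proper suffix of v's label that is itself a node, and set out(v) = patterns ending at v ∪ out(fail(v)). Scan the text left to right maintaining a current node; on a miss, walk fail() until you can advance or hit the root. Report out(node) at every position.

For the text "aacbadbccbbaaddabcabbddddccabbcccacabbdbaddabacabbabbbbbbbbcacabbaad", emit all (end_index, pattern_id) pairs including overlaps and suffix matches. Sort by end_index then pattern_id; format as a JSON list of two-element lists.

Construct AC machine:
Trie (insert patterns):
  n0 'ε': a→1 b→12 c→8 d→6
  n1 'a': d→2
  n2 'ad': d→3
  n3 'add': a→4
  n4 'adda': b→5
  n5 'addab': ·  ←P0
  n6 'd': c→7
  n7 'dc': ·  ←P1
  n8 'c': a→9  ←P4
  n9 'ca': b→10
  n10 'cab': b→11
  n11 'cabb': ·  ←P2
  n12 'b': b→13
  n13 'bb': ·  ←P3

BFS fail/out derivation:
  n1('a'): parent n0 fail=0; on 'a' 0 → fail=0;  out ∅∪∅=∅
  n6('d'): parent n0 fail=0; on 'd' 0 → fail=0;  out ∅∪∅=∅
  n8('c'): parent n0 fail=0; on 'c' 0 → fail=0;  out {4}∪∅={4}
  n12('b'): parent n0 fail=0; on 'b' 0 → fail=0;  out ∅∪∅=∅
  n2('ad'): parent n1 fail=0; on 'd' 0 → fail=6;  out ∅∪∅=∅
  n7('dc'): parent n6 fail=0; on 'c' 0 → fail=8;  out {1}∪{4}={1,4}
  n9('ca'): parent n8 fail=0; on 'a' 0 → fail=1;  out ∅∪∅=∅
  n13('bb'): parent n12 fail=0; on 'b' 0 → fail=12;  out {3}∪∅={3}
  n3('add'): parent n2 fail=6; on 'd' 6→0 → fail=6;  out ∅∪∅=∅
  n10('cab'): parent n9 fail=1; on 'b' 1→0 → fail=12;  out ∅∪∅=∅
  n4('adda'): parent n3 fail=6; on 'a' 6→0 → fail=1;  out ∅∪∅=∅
  n11('cabb'): parent n10 fail=12; on 'b' 12 → fail=13;  out {2}∪{3}={2,3}
  n5('addab'): parent n4 fail=1; on 'b' 1→0 → fail=12;  out {0}∪∅={0}

Text stream:
pos 0 'a': at 1
pos 1 'a': at 1 (fail-walked)
pos 2 'c': at 8 (fail-walked)  emit P4@[2:2]
pos 3 'b': at 12 (fail-walked)
pos 4 'a': at 1 (fail-walked)
pos 5 'd': at 2
pos 6 'b': at 12 (fail-walked)
pos 7 'c': at 8 (fail-walked)  emit P4@[7:7]
pos 8 'c': at 8 (fail-walked)  emit P4@[8:8]
pos 9 'b': at 12 (fail-walked)
pos 10 'b': at 13  emit P3@[9:10]
pos 11 'a': at 1 (fail-walked)
pos 12 'a': at 1 (fail-walked)
pos 13 'd': at 2
pos 14 'd': at 3
pos 15 'a': at 4
pos 16 'b': at 5  emit P0@[12:16]
pos 17 'c': at 8 (fail-walked)  emit P4@[17:17]
pos 18 'a': at 9
pos 19 'b': at 10
pos 20 'b': at 11  emit P2@[17:20],P3@[19:20]
pos 21 'd': at 6 (fail-walked)
pos 22 'd': at 6 (fail-walked)
pos 23 'd': at 6 (fail-walked)
pos 24 'd': at 6 (fail-walked)
pos 25 'c': at 7  emit P1@[24:25],P4@[25:25]
pos 26 'c': at 8 (fail-walked)  emit P4@[26:26]
pos 27 'a': at 9
pos 28 'b': at 10
pos 29 'b': at 11  emit P2@[26:29],P3@[28:29]
pos 30 'c': at 8 (fail-walked)  emit P4@[30:30]
pos 31 'c': at 8 (fail-walked)  emit P4@[31:31]
pos 32 'c': at 8 (fail-walked)  emit P4@[32:32]
pos 33 'a': at 9
pos 34 'c': at 8 (fail-walked)  emit P4@[34:34]
pos 35 'a': at 9
pos 36 'b': at 10
pos 37 'b': at 11  emit P2@[34:37],P3@[36:37]
pos 38 'd': at 6 (fail-walked)
pos 39 'b': at 12 (fail-walked)
pos 40 'a': at 1 (fail-walked)
pos 41 'd': at 2
pos 42 'd': at 3
pos 43 'a': at 4
pos 44 'b': at 5  emit P0@[40:44]
pos 45 'a': at 1 (fail-walked)
pos 46 'c': at 8 (fail-walked)  emit P4@[46:46]
pos 47 'a': at 9
pos 48 'b': at 10
pos 49 'b': at 11  emit P2@[46:49],P3@[48:49]
pos 50 'a': at 1 (fail-walked)
pos 51 'b': at 12 (fail-walked)
pos 52 'b': at 13  emit P3@[51:52]
pos 53 'b': at 13 (fail-walked)  emit P3@[52:53]
pos 54 'b': at 13 (fail-walked)  emit P3@[53:54]
pos 55 'b': at 13 (fail-walked)  emit P3@[54:55]
pos 56 'b': at 13 (fail-walked)  emit P3@[55:56]
pos 57 'b': at 13 (fail-walked)  emit P3@[56:57]
pos 58 'b': at 13 (fail-walked)  emit P3@[57:58]
pos 59 'c': at 8 (fail-walked)  emit P4@[59:59]
pos 60 'a': at 9
pos 61 'c': at 8 (fail-walked)  emit P4@[61:61]
pos 62 'a': at 9
pos 63 'b': at 10
pos 64 'b': at 11  emit P2@[61:64],P3@[63:64]
pos 65 'a': at 1 (fail-walked)
pos 66 'a': at 1 (fail-walked)
pos 67 'd': at 2

Result: [[2,4],[7,4],[8,4],[10,3],[16,0],[17,4],[20,2],[20,3],[25,1],[25,4],[26,4],[29,2],[29,3],[30,4],[31,4],[32,4],[34,4],[37,2],[37,3],[44,0],[46,4],[49,2],[49,3],[52,3],[53,3],[54,3],[55,3],[56,3],[57,3],[58,3],[59,4],[61,4],[64,2],[64,3]]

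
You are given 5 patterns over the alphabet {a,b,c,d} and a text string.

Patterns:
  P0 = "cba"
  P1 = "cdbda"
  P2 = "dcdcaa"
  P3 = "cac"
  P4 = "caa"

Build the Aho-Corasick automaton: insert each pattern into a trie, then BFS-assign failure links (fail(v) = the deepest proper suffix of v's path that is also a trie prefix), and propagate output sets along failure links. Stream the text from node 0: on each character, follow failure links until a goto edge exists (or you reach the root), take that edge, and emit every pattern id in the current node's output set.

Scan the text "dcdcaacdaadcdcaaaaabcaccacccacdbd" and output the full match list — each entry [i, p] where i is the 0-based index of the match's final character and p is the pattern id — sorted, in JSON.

Build automaton:
Trie nodes:
  0='ε' goto c→1 d→8
  1='c' goto a→14 b→2 d→4
  2='cb' goto a→3
  3='cba' goto ·  ←P0
  4='cd' goto b→5
  5='cdb' goto d→6
  6='cdbd' goto a→7
  7='cdbda' goto ·  ←P1
  8='d' goto c→9
  9='dc' goto d→10
  10='dcd' goto c→11
  11='dcdc' goto a→12
  12='dcdca' goto a→13
  13='dcdcaa' goto ·  ←P2
  14='ca' goto a→16 c→15
  15='cac' goto ·  ←P3
  16='caa' goto ·  ←P4

BFS fail/out derivation:
  fail(1) 'c': from fail(0)=0 chase 'c': 0 ⇒ 0;  out=∅∪out(0)=∅
  fail(8) 'd': from fail(0)=0 chase 'd': 0 ⇒ 0;  out=∅∪out(0)=∅
  fail(2) 'cb': from fail(1)=0 chase 'b': 0 ⇒ 0;  out=∅∪out(0)=∅
  fail(4) 'cd': from fail(1)=0 chase 'd': 0 ⇒ 8;  out=∅∪out(8)=∅
  fail(9) 'dc': from fail(8)=0 chase 'c': 0 ⇒ 1;  out=∅∪out(1)=∅
  fail(14) 'ca': from fail(1)=0 chase 'a': 0 ⇒ 0;  out=∅∪out(0)=∅
  fail(3) 'cba': from fail(2)=0 chase 'a': 0 ⇒ 0;  out={0}∪out(0)={0}
  fail(5) 'cdb': from fail(4)=8 chase 'b': 8→0 ⇒ 0;  out=∅∪out(0)=∅
  fail(10) 'dcd': from fail(9)=1 chase 'd': 1 ⇒ 4;  out=∅∪out(4)=∅
  fail(15) 'cac': from fail(14)=0 chase 'c': 0 ⇒ 1;  out={3}∪out(1)={3}
  fail(16) 'caa': from fail(14)=0 chase 'a': 0 ⇒ 0;  out={4}∪out(0)={4}
  fail(6) 'cdbd': from fail(5)=0 chase 'd': 0 ⇒ 8;  out=∅∪out(8)=∅
  fail(11) 'dcdc': from fail(10)=4 chase 'c': 4→8 ⇒ 9;  out=∅∪out(9)=∅
  fail(7) 'cdbda': from fail(6)=8 chase 'a': 8→0 ⇒ 0;  out={1}∪out(0)={1}
  fail(12) 'dcdca': from fail(11)=9 chase 'a': 9→1 ⇒ 14;  out=∅∪out(14)=∅
  fail(13) 'dcdcaa': from fail(12)=14 chase 'a': 14 ⇒ 16;  out={2}∪out(16)={2,4}

Scan:
[0] read 'd'  n0⇒n8
[1] read 'c'  n8⇒n9
[2] read 'd'  n9⇒n10
[3] read 'c'  n10⇒n11
[4] read 'a'  n11⇒n12
[5] read 'a'  n12⇒n13  ** P2@[0:5],P4@[3:5]
[6] read 'c'  n13⇒n1 (fail-walked)
[7] read 'd'  n1⇒n4
[8] read 'a'  n4⇒n0 (fail-walked)
[9] read 'a'  n0⇒n0
[10] read 'd'  n0⇒n8
[11] read 'c'  n8⇒n9
[12] read 'd'  n9⇒n10
[13] read 'c'  n10⇒n11
[14] read 'a'  n11⇒n12
[15] read 'a'  n12⇒n13  ** P2@[10:15],P4@[13:15]
[16] read 'a'  n13⇒n0 (fail-walked)
[17] read 'a'  n0⇒n0
[18] read 'a'  n0⇒n0
[19] read 'b'  n0⇒n0
[20] read 'c'  n0⇒n1
[21] read 'a'  n1⇒n14
[22] read 'c'  n14⇒n15  ** P3@[20:22]
[23] read 'c'  n15⇒n1 (fail-walked)
[24] read 'a'  n1⇒n14
[25] read 'c'  n14⇒n15  ** P3@[23:25]
[26] read 'c'  n15⇒n1 (fail-walked)
[27] read 'c'  n1⇒n1 (fail-walked)
[28] read 'a'  n1⇒n14
[29] read 'c'  n14⇒n15  ** P3@[27:29]
[30] read 'd'  n15⇒n4 (fail-walked)
[31] read 'b'  n4⇒n5
[32] read 'd'  n5⇒n6

All matches (sorted): [[5,2],[5,4],[15,2],[15,4],[22,3],[25,3],[29,3]]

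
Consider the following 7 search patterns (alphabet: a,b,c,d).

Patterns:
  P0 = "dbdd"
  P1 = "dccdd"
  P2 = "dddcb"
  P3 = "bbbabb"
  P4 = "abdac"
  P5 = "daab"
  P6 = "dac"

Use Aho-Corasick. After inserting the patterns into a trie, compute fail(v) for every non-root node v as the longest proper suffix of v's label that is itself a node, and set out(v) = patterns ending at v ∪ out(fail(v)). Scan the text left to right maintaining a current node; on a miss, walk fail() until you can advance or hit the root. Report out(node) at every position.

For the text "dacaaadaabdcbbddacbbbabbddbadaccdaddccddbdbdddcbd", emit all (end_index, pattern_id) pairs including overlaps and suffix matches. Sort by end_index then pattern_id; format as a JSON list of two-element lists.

Build automaton:
Trie (insert patterns):
  n0 'ε': a→19 b→13 d→1
  n1 'd': a→24 b→2 c→5 d→9
  n2 'db': d→3
  n3 'dbd': d→4
  n4 'dbdd': ·  ←P0
  n5 'dc': c→6
  n6 'dcc': d→7
  n7 'dccd': d→8
  n8 'dccdd': ·  ←P1
  n9 'dd': d→10
  n10 'ddd': c→11
  n11 'dddc': b→12
  n12 'dddcb': ·  ←P2
  n13 'b': b→14
  n14 'bb': b→15
  n15 'bbb': a→16
  n16 'bbba': b→17
  n17 'bbbab': b→18
  n18 'bbbabb': ·  ←P3
  n19 'a': b→20
  n20 'ab': d→21
  n21 'abd': a→22
  n22 'abda': c→23
  n23 'abdac': ·  ←P4
  n24 'da': a→25 c→27
  n25 'daa': b→26
  n26 'daab': ·  ←P5
  n27 'dac': ·  ←P6

BFS fail/out derivation:
  fail(1) 'd': from fail(0)=0 chase 'd': 0 ⇒ 0;  out=∅∪out(0)=∅
  fail(13) 'b': from fail(0)=0 chase 'b': 0 ⇒ 0;  out=∅∪out(0)=∅
  fail(19) 'a': from fail(0)=0 chase 'a': 0 ⇒ 0;  out=∅∪out(0)=∅
  fail(2) 'db': from fail(1)=0 chase 'b': 0 ⇒ 13;  out=∅∪out(13)=∅
  fail(5) 'dc': from fail(1)=0 chase 'c': 0 ⇒ 0;  out=∅∪out(0)=∅
  fail(9) 'dd': from fail(1)=0 chase 'd': 0 ⇒ 1;  out=∅∪out(1)=∅
  fail(14) 'bb': from fail(13)=0 chase 'b': 0 ⇒ 13;  out=∅∪out(13)=∅
  fail(20) 'ab': from fail(19)=0 chase 'b': 0 ⇒ 13;  out=∅∪out(13)=∅
  fail(24) 'da': from fail(1)=0 chase 'a': 0 ⇒ 19;  out=∅∪out(19)=∅
  fail(3) 'dbd': from fail(2)=13 chase 'd': 13→0 ⇒ 1;  out=∅∪out(1)=∅
  fail(6) 'dcc': from fail(5)=0 chase 'c': 0 ⇒ 0;  out=∅∪out(0)=∅
  fail(10) 'ddd': from fail(9)=1 chase 'd': 1 ⇒ 9;  out=∅∪out(9)=∅
  fail(15) 'bbb': from fail(14)=13 chase 'b': 13 ⇒ 14;  out=∅∪out(14)=∅
  fail(21) 'abd': from fail(20)=13 chase 'd': 13→0 ⇒ 1;  out=∅∪out(1)=∅
  fail(25) 'daa': from fail(24)=19 chase 'a': 19→0 ⇒ 19;  out=∅∪out(19)=∅
  fail(27) 'dac': from fail(24)=19 chase 'c': 19→0 ⇒ 0;  out={6}∪out(0)={6}
  fail(4) 'dbdd': from fail(3)=1 chase 'd': 1 ⇒ 9;  out={0}∪out(9)={0}
  fail(7) 'dccd': from fail(6)=0 chase 'd': 0 ⇒ 1;  out=∅∪out(1)=∅
  fail(11) 'dddc': from fail(10)=9 chase 'c': 9→1 ⇒ 5;  out=∅∪out(5)=∅
  fail(16) 'bbba': from fail(15)=14 chase 'a': 14→13→0 ⇒ 19;  out=∅∪out(19)=∅
  fail(22) 'abda': from fail(21)=1 chase 'a': 1 ⇒ 24;  out=∅∪out(24)=∅
  fail(26) 'daab': from fail(25)=19 chase 'b': 19 ⇒ 20;  out={5}∪out(20)={5}
  fail(8) 'dccdd': from fail(7)=1 chase 'd': 1 ⇒ 9;  out={1}∪out(9)={1}
  fail(12) 'dddcb': from fail(11)=5 chase 'b': 5→0 ⇒ 13;  out={2}∪out(13)={2}
  fail(17) 'bbbab': from fail(16)=19 chase 'b': 19 ⇒ 20;  out=∅∪out(20)=∅
  fail(23) 'abdac': from fail(22)=24 chase 'c': 24 ⇒ 27;  out={4}∪out(27)={4,6}
  fail(18) 'bbbabb': from fail(17)=20 chase 'b': 20→13 ⇒ 14;  out={3}∪out(14)={3}

Scan:
i=0 'd': node 0→1
i=1 'a': node 1→24
i=2 'c': node 24→27  ** P6@[0:2]
i=3 'a': node 27→19 (fail-walked)
i=4 'a': node 19→19 (fail-walked)
i=5 'a': node 19→19 (fail-walked)
i=6 'd': node 19→1 (fail-walked)
i=7 'a': node 1→24
i=8 'a': node 24→25
i=9 'b': node 25→26  ** P5@[6:9]
i=10 'd': node 26→21 (fail-walked)
i=11 'c': node 21→5 (fail-walked)
i=12 'b': node 5→13 (fail-walked)
i=13 'b': node 13→14
i=14 'd': node 14→1 (fail-walked)
i=15 'd': node 1→9
i=16 'a': node 9→24 (fail-walked)
i=17 'c': node 24→27  ** P6@[15:17]
i=18 'b': node 27→13 (fail-walked)
i=19 'b': node 13→14
i=20 'b': node 14→15
i=21 'a': node 15→16
i=22 'b': node 16→17
i=23 'b': node 17→18  ** P3@[18:23]
i=24 'd': node 18→1 (fail-walked)
i=25 'd': node 1→9
i=26 'b': node 9→2 (fail-walked)
i=27 'a': node 2→19 (fail-walked)
i=28 'd': node 19→1 (fail-walked)
i=29 'a': node 1→24
i=30 'c': node 24→27  ** P6@[28:30]
i=31 'c': node 27→0 (fail-walked)
i=32 'd': node 0→1
i=33 'a': node 1→24
i=34 'd': node 24→1 (fail-walked)
i=35 'd': node 1→9
i=36 'c': node 9→5 (fail-walked)
i=37 'c': node 5→6
i=38 'd': node 6→7
i=39 'd': node 7→8  ** P1@[35:39]
i=40 'b': node 8→2 (fail-walked)
i=41 'd': node 2→3
i=42 'b': node 3→2 (fail-walked)
i=43 'd': node 2→3
i=44 'd': node 3→4  ** P0@[41:44]
i=45 'd': node 4→10 (fail-walked)
i=46 'c': node 10→11
i=47 'b': node 11→12  ** P2@[43:47]
i=48 'd': node 12→1 (fail-walked)

Matches: [[2,6],[9,5],[17,6],[23,3],[30,6],[39,1],[44,0],[47,2]]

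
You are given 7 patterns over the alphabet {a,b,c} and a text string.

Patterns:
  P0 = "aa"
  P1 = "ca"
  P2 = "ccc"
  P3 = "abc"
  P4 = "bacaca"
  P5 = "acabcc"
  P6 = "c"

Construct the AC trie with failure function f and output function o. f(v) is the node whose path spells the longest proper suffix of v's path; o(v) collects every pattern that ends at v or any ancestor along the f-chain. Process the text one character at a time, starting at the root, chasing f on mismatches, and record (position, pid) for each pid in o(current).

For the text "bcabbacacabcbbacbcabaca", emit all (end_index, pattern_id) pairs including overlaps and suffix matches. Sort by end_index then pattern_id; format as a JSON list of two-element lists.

Build:
Trie (insert patterns):
  n0 'ε': a→1 b→9 c→3
  n1 'a': a→2 b→7 c→15
  n2 'aa': ·  ←P0
  n3 'c': a→4 c→5  ←P6
  n4 'ca': ·  ←P1
  n5 'cc': c→6
  n6 'ccc': ·  ←P2
  n7 'ab': c→8
  n8 'abc': ·  ←P3
  n9 'b': a→10
  n10 'ba': c→11
  n11 'bac': a→12
  n12 'baca': c→13
  n13 'bacac': a→14
  n14 'bacaca': ·  ←P4
  n15 'ac': a→16
  n16 'aca': b→17
  n17 'acab': c→18
  n18 'acabc': c→19
  n19 'acabcc': ·  ←P5

BFS fail/out derivation:
  fail(1) 'a': from fail(0)=0 chase 'a': 0 ⇒ 0;  out=∅∪out(0)=∅
  fail(3) 'c': from fail(0)=0 chase 'c': 0 ⇒ 0;  out={6}∪out(0)={6}
  fail(9) 'b': from fail(0)=0 chase 'b': 0 ⇒ 0;  out=∅∪out(0)=∅
  fail(2) 'aa': from fail(1)=0 chase 'a': 0 ⇒ 1;  out={0}∪out(1)={0}
  fail(4) 'ca': from fail(3)=0 chase 'a': 0 ⇒ 1;  out={1}∪out(1)={1}
  fail(5) 'cc': from fail(3)=0 chase 'c': 0 ⇒ 3;  out=∅∪out(3)={6}
  fail(7) 'ab': from fail(1)=0 chase 'b': 0 ⇒ 9;  out=∅∪out(9)=∅
  fail(10) 'ba': from fail(9)=0 chase 'a': 0 ⇒ 1;  out=∅∪out(1)=∅
  fail(15) 'ac': from fail(1)=0 chase 'c': 0 ⇒ 3;  out=∅∪out(3)={6}
  fail(6) 'ccc': from fail(5)=3 chase 'c': 3 ⇒ 5;  out={2}∪out(5)={2,6}
  fail(8) 'abc': from fail(7)=9 chase 'c': 9→0 ⇒ 3;  out={3}∪out(3)={3,6}
  fail(11) 'bac': from fail(10)=1 chase 'c': 1 ⇒ 15;  out=∅∪out(15)={6}
  fail(16) 'aca': from fail(15)=3 chase 'a': 3 ⇒ 4;  out=∅∪out(4)={1}
  fail(12) 'baca': from fail(11)=15 chase 'a': 15 ⇒ 16;  out=∅∪out(16)={1}
  fail(17) 'acab': from fail(16)=4 chase 'b': 4→1 ⇒ 7;  out=∅∪out(7)=∅
  fail(13) 'bacac': from fail(12)=16 chase 'c': 16→4→1 ⇒ 15;  out=∅∪out(15)={6}
  fail(18) 'acabc': from fail(17)=7 chase 'c': 7 ⇒ 8;  out=∅∪out(8)={3,6}
  fail(14) 'bacaca': from fail(13)=15 chase 'a': 15 ⇒ 16;  out={4}∪out(16)={1,4}
  fail(19) 'acabcc': from fail(18)=8 chase 'c': 8→3 ⇒ 5;  out={5}∪out(5)={5,6}

Scan:
pos 0 'b': at 9
pos 1 'c': at 3 (fail-walked)  emit P6@[1:1]
pos 2 'a': at 4  emit P1@[1:2]
pos 3 'b': at 7 (fail-walked)
pos 4 'b': at 9 (fail-walked)
pos 5 'a': at 10
pos 6 'c': at 11  emit P6@[6:6]
pos 7 'a': at 12  emit P1@[6:7]
pos 8 'c': at 13  emit P6@[8:8]
pos 9 'a': at 14  emit P1@[8:9],P4@[4:9]
pos 10 'b': at 17 (fail-walked)
pos 11 'c': at 18  emit P3@[9:11],P6@[11:11]
pos 12 'b': at 9 (fail-walked)
pos 13 'b': at 9 (fail-walked)
pos 14 'a': at 10
pos 15 'c': at 11  emit P6@[15:15]
pos 16 'b': at 9 (fail-walked)
pos 17 'c': at 3 (fail-walked)  emit P6@[17:17]
pos 18 'a': at 4  emit P1@[17:18]
pos 19 'b': at 7 (fail-walked)
pos 20 'a': at 10 (fail-walked)
pos 21 'c': at 11  emit P6@[21:21]
pos 22 'a': at 12  emit P1@[21:22]

Result: [[1,6],[2,1],[6,6],[7,1],[8,6],[9,1],[9,4],[11,3],[11,6],[15,6],[17,6],[18,1],[21,6],[22,1]]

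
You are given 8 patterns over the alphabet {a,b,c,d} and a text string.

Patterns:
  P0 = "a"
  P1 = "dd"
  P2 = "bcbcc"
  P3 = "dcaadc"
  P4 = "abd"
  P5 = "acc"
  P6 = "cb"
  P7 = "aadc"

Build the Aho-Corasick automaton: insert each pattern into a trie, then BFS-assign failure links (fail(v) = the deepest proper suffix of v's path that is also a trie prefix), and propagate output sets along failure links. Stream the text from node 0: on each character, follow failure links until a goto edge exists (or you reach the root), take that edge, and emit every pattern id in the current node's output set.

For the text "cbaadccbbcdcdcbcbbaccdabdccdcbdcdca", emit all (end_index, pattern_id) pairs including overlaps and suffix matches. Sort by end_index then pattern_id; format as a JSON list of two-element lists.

Build automaton:
Trie (insert patterns):
  n0 'ε': a→1 b→4 c→18 d→2
  n1 'a': a→20 b→14 c→16  ←P0
  n2 'd': c→9 d→3
  n3 'dd': ·  ←P1
  n4 'b': c→5
  n5 'bc': b→6
  n6 'bcb': c→7
  n7 'bcbc': c→8
  n8 'bcbcc': ·  ←P2
  n9 'dc': a→10
  n10 'dca': a→11
  n11 'dcaa': d→12
  n12 'dcaad': c→13
  n13 'dcaadc': ·  ←P3
  n14 'ab': d→15
  n15 'abd': ·  ←P4
  n16 'ac': c→17
  n17 'acc': ·  ←P5
  n18 'c': b→19
  n19 'cb': ·  ←P6
  n20 'aa': d→21
  n21 'aad': c→22
  n22 'aadc': ·  ←P7

BFS fail/out derivation:
  fail(1) 'a': from fail(0)=0 chase 'a': 0 ⇒ 0;  out={0}∪out(0)={0}
  fail(2) 'd': from fail(0)=0 chase 'd': 0 ⇒ 0;  out=∅∪out(0)=∅
  fail(4) 'b': from fail(0)=0 chase 'b': 0 ⇒ 0;  out=∅∪out(0)=∅
  fail(18) 'c': from fail(0)=0 chase 'c': 0 ⇒ 0;  out=∅∪out(0)=∅
  fail(3) 'dd': from fail(2)=0 chase 'd': 0 ⇒ 2;  out={1}∪out(2)={1}
  fail(5) 'bc': from fail(4)=0 chase 'c': 0 ⇒ 18;  out=∅∪out(18)=∅
  fail(9) 'dc': from fail(2)=0 chase 'c': 0 ⇒ 18;  out=∅∪out(18)=∅
  fail(14) 'ab': from fail(1)=0 chase 'b': 0 ⇒ 4;  out=∅∪out(4)=∅
  fail(16) 'ac': from fail(1)=0 chase 'c': 0 ⇒ 18;  out=∅∪out(18)=∅
  fail(19) 'cb': from fail(18)=0 chase 'b': 0 ⇒ 4;  out={6}∪out(4)={6}
  fail(20) 'aa': from fail(1)=0 chase 'a': 0 ⇒ 1;  out=∅∪out(1)={0}
  fail(6) 'bcb': from fail(5)=18 chase 'b': 18 ⇒ 19;  out=∅∪out(19)={6}
  fail(10) 'dca': from fail(9)=18 chase 'a': 18→0 ⇒ 1;  out=∅∪out(1)={0}
  fail(15) 'abd': from fail(14)=4 chase 'd': 4→0 ⇒ 2;  out={4}∪out(2)={4}
  fail(17) 'acc': from fail(16)=18 chase 'c': 18→0 ⇒ 18;  out={5}∪out(18)={5}
  fail(21) 'aad': from fail(20)=1 chase 'd': 1→0 ⇒ 2;  out=∅∪out(2)=∅
  fail(7) 'bcbc': from fail(6)=19 chase 'c': 19→4 ⇒ 5;  out=∅∪out(5)=∅
  fail(11) 'dcaa': from fail(10)=1 chase 'a': 1 ⇒ 20;  out=∅∪out(20)={0}
  fail(22) 'aadc': from fail(21)=2 chase 'c': 2 ⇒ 9;  out={7}∪out(9)={7}
  fail(8) 'bcbcc': from fail(7)=5 chase 'c': 5→18→0 ⇒ 18;  out={2}∪out(18)={2}
  fail(12) 'dcaad': from fail(11)=20 chase 'd': 20 ⇒ 21;  out=∅∪out(21)=∅
  fail(13) 'dcaadc': from fail(12)=21 chase 'c': 21 ⇒ 22;  out={3}∪out(22)={3,7}

Text stream:
[0] read 'c'  n0⇒n18
[1] read 'b'  n18⇒n19  ** P6@[0:1]
[2] read 'a'  n19⇒n1 ·f  ** P0@[2:2]
[3] read 'a'  n1⇒n20  ** P0@[3:3]
[4] read 'd'  n20⇒n21
[5] read 'c'  n21⇒n22  ** P7@[2:5]
[6] read 'c'  n22⇒n18 ·f
[7] read 'b'  n18⇒n19  ** P6@[6:7]
[8] read 'b'  n19⇒n4 ·f
[9] read 'c'  n4⇒n5
[10] read 'd'  n5⇒n2 ·f
[11] read 'c'  n2⇒n9
[12] read 'd'  n9⇒n2 ·f
[13] read 'c'  n2⇒n9
[14] read 'b'  n9⇒n19 ·f  ** P6@[13:14]
[15] read 'c'  n19⇒n5 ·f
[16] read 'b'  n5⇒n6  ** P6@[15:16]
[17] read 'b'  n6⇒n4 ·f
[18] read 'a'  n4⇒n1 ·f  ** P0@[18:18]
[19] read 'c'  n1⇒n16
[20] read 'c'  n16⇒n17  ** P5@[18:20]
[21] read 'd'  n17⇒n2 ·f
[22] read 'a'  n2⇒n1 ·f  ** P0@[22:22]
[23] read 'b'  n1⇒n14
[24] read 'd'  n14⇒n15  ** P4@[22:24]
[25] read 'c'  n15⇒n9 ·f
[26] read 'c'  n9⇒n18 ·f
[27] read 'd'  n18⇒n2 ·f
[28] read 'c'  n2⇒n9
[29] read 'b'  n9⇒n19 ·f  ** P6@[28:29]
[30] read 'd'  n19⇒n2 ·f
[31] read 'c'  n2⇒n9
[32] read 'd'  n9⇒n2 ·f
[33] read 'c'  n2⇒n9
[34] read 'a'  n9⇒n10  ** P0@[34:34]

Result: [[1,6],[2,0],[3,0],[5,7],[7,6],[14,6],[16,6],[18,0],[20,5],[22,0],[24,4],[29,6],[34,0]]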